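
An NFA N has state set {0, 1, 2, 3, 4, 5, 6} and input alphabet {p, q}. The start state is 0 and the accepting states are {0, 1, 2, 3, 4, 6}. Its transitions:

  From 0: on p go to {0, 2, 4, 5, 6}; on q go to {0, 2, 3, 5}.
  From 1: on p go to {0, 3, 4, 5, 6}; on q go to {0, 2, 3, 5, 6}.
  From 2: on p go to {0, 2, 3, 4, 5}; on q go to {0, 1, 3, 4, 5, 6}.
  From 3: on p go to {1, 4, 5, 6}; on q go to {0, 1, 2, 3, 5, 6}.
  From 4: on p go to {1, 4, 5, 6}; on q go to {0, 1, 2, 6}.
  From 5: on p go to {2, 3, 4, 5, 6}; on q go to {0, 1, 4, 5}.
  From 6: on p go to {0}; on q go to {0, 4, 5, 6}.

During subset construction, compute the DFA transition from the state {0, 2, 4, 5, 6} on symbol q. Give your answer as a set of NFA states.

{0, 1, 2, 3, 4, 5, 6}

δ(0,q) = {0, 2, 3, 5}; δ(2,q) = {0, 1, 3, 4, 5, 6}; δ(4,q) = {0, 1, 2, 6}; δ(5,q) = {0, 1, 4, 5}; δ(6,q) = {0, 4, 5, 6}.
Union: {0, 1, 2, 3, 4, 5, 6}.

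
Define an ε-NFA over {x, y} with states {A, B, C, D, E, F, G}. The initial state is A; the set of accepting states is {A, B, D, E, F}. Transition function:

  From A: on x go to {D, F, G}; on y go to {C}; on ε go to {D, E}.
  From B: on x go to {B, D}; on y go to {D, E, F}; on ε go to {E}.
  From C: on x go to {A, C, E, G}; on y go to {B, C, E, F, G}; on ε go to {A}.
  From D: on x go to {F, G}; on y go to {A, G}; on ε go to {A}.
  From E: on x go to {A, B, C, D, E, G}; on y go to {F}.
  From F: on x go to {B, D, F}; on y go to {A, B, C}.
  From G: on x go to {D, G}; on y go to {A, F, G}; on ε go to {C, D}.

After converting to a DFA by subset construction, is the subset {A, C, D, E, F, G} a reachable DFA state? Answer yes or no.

Start state of the DFA: {A, D, E} (ε-closure of the NFA start).
{A, D, E} --x--> {A, B, C, D, E, F, G}  [new]
{A, D, E} --y--> {A, C, D, E, F, G}  [new]
{A, B, C, D, E, F, G} --x--> {A, B, C, D, E, F, G}  [seen]
{A, B, C, D, E, F, G} --y--> {A, B, C, D, E, F, G}  [seen]
{A, C, D, E, F, G} --x--> {A, B, C, D, E, F, G}  [seen]
{A, C, D, E, F, G} --y--> {A, B, C, D, E, F, G}  [seen]
Reachable DFA states: {A, D, E}, {A, B, C, D, E, F, G}, {A, C, D, E, F, G}.
{A, C, D, E, F, G} is among them.

yes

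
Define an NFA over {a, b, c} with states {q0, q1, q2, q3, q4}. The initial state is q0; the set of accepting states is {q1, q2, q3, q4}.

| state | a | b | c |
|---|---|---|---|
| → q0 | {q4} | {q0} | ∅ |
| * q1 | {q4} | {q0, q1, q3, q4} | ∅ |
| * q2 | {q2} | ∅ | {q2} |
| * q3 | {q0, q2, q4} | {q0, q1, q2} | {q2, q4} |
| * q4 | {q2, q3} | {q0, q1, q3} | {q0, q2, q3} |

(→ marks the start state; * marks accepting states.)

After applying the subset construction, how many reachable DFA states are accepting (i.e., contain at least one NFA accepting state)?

13

Start state of the DFA: {q0}.
{q0} --a--> {q4}  [new]
{q0} --b--> {q0}  [seen]
{q0} --c--> ∅  [new]
{q4} --a--> {q2, q3}  [new]
{q4} --b--> {q0, q1, q3}  [new]
{q4} --c--> {q0, q2, q3}  [new]
∅ --a--> ∅  [seen]
∅ --b--> ∅  [seen]
∅ --c--> ∅  [seen]
{q2, q3} --a--> {q0, q2, q4}  [new]
{q2, q3} --b--> {q0, q1, q2}  [new]
{q2, q3} --c--> {q2, q4}  [new]
{q0, q1, q3} --a--> {q0, q2, q4}  [seen]
{q0, q1, q3} --b--> {q0, q1, q2, q3, q4}  [new]
{q0, q1, q3} --c--> {q2, q4}  [seen]
{q0, q2, q3} --a--> {q0, q2, q4}  [seen]
{q0, q2, q3} --b--> {q0, q1, q2}  [seen]
{q0, q2, q3} --c--> {q2, q4}  [seen]
{q0, q2, q4} --a--> {q2, q3, q4}  [new]
{q0, q2, q4} --b--> {q0, q1, q3}  [seen]
{q0, q2, q4} --c--> {q0, q2, q3}  [seen]
{q0, q1, q2} --a--> {q2, q4}  [seen]
{q0, q1, q2} --b--> {q0, q1, q3, q4}  [new]
{q0, q1, q2} --c--> {q2}  [new]
{q2, q4} --a--> {q2, q3}  [seen]
{q2, q4} --b--> {q0, q1, q3}  [seen]
{q2, q4} --c--> {q0, q2, q3}  [seen]
{q0, q1, q2, q3, q4} --a--> {q0, q2, q3, q4}  [new]
{q0, q1, q2, q3, q4} --b--> {q0, q1, q2, q3, q4}  [seen]
{q0, q1, q2, q3, q4} --c--> {q0, q2, q3, q4}  [seen]
{q2, q3, q4} --a--> {q0, q2, q3, q4}  [seen]
{q2, q3, q4} --b--> {q0, q1, q2, q3}  [new]
{q2, q3, q4} --c--> {q0, q2, q3, q4}  [seen]
{q0, q1, q3, q4} --a--> {q0, q2, q3, q4}  [seen]
{q0, q1, q3, q4} --b--> {q0, q1, q2, q3, q4}  [seen]
{q0, q1, q3, q4} --c--> {q0, q2, q3, q4}  [seen]
{q2} --a--> {q2}  [seen]
{q2} --b--> ∅  [seen]
{q2} --c--> {q2}  [seen]
{q0, q2, q3, q4} --a--> {q0, q2, q3, q4}  [seen]
{q0, q2, q3, q4} --b--> {q0, q1, q2, q3}  [seen]
{q0, q2, q3, q4} --c--> {q0, q2, q3, q4}  [seen]
{q0, q1, q2, q3} --a--> {q0, q2, q4}  [seen]
{q0, q1, q2, q3} --b--> {q0, q1, q2, q3, q4}  [seen]
{q0, q1, q2, q3} --c--> {q2, q4}  [seen]
Reachable DFA states: {q0}, {q4}, ∅, {q2, q3}, {q0, q1, q3}, {q0, q2, q3}, {q0, q2, q4}, {q0, q1, q2}, {q2, q4}, {q0, q1, q2, q3, q4}, {q2, q3, q4}, {q0, q1, q3, q4}, {q2}, {q0, q2, q3, q4}, {q0, q1, q2, q3}.
Accepting DFA states (contain an NFA accepting state): {q4}, {q2, q3}, {q0, q1, q3}, {q0, q2, q3}, {q0, q2, q4}, {q0, q1, q2}, {q2, q4}, {q0, q1, q2, q3, q4}, {q2, q3, q4}, {q0, q1, q3, q4}, {q2}, {q0, q2, q3, q4}, {q0, q1, q2, q3}.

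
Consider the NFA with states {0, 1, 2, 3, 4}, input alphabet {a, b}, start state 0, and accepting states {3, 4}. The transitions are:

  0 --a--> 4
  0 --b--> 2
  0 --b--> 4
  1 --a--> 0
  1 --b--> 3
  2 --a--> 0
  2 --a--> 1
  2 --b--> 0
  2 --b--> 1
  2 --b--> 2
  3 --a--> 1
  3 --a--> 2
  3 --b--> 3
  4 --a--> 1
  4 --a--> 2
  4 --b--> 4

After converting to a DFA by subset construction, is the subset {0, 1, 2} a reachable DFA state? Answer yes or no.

yes

Start state of the DFA: {0}.
{0} --a--> {4}  [new]
{0} --b--> {2, 4}  [new]
{4} --a--> {1, 2}  [new]
{4} --b--> {4}  [seen]
{2, 4} --a--> {0, 1, 2}  [new]
{2, 4} --b--> {0, 1, 2, 4}  [new]
{1, 2} --a--> {0, 1}  [new]
{1, 2} --b--> {0, 1, 2, 3}  [new]
{0, 1, 2} --a--> {0, 1, 4}  [new]
{0, 1, 2} --b--> {0, 1, 2, 3, 4}  [new]
{0, 1, 2, 4} --a--> {0, 1, 2, 4}  [seen]
{0, 1, 2, 4} --b--> {0, 1, 2, 3, 4}  [seen]
{0, 1} --a--> {0, 4}  [new]
{0, 1} --b--> {2, 3, 4}  [new]
{0, 1, 2, 3} --a--> {0, 1, 2, 4}  [seen]
{0, 1, 2, 3} --b--> {0, 1, 2, 3, 4}  [seen]
{0, 1, 4} --a--> {0, 1, 2, 4}  [seen]
{0, 1, 4} --b--> {2, 3, 4}  [seen]
{0, 1, 2, 3, 4} --a--> {0, 1, 2, 4}  [seen]
{0, 1, 2, 3, 4} --b--> {0, 1, 2, 3, 4}  [seen]
{0, 4} --a--> {1, 2, 4}  [new]
{0, 4} --b--> {2, 4}  [seen]
{2, 3, 4} --a--> {0, 1, 2}  [seen]
{2, 3, 4} --b--> {0, 1, 2, 3, 4}  [seen]
{1, 2, 4} --a--> {0, 1, 2}  [seen]
{1, 2, 4} --b--> {0, 1, 2, 3, 4}  [seen]
Reachable DFA states: {0}, {4}, {2, 4}, {1, 2}, {0, 1, 2}, {0, 1, 2, 4}, {0, 1}, {0, 1, 2, 3}, {0, 1, 4}, {0, 1, 2, 3, 4}, {0, 4}, {2, 3, 4}, {1, 2, 4}.
{0, 1, 2} is among them.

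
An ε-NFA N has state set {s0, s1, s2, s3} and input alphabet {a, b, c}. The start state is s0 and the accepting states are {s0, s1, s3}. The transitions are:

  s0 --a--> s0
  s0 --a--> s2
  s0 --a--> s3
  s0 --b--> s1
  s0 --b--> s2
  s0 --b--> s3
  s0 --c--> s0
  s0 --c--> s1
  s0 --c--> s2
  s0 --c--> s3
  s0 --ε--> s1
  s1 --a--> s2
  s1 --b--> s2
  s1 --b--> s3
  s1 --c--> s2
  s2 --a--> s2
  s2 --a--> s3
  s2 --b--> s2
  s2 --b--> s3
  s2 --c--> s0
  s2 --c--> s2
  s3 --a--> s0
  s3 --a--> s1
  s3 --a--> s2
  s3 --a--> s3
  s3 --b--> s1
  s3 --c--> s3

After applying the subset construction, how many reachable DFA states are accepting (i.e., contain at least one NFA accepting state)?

3

Start state of the DFA: {s0, s1} (ε-closure of the NFA start).
{s0, s1} --a--> {s0, s1, s2, s3}  [new]
{s0, s1} --b--> {s1, s2, s3}  [new]
{s0, s1} --c--> {s0, s1, s2, s3}  [seen]
{s0, s1, s2, s3} --a--> {s0, s1, s2, s3}  [seen]
{s0, s1, s2, s3} --b--> {s1, s2, s3}  [seen]
{s0, s1, s2, s3} --c--> {s0, s1, s2, s3}  [seen]
{s1, s2, s3} --a--> {s0, s1, s2, s3}  [seen]
{s1, s2, s3} --b--> {s1, s2, s3}  [seen]
{s1, s2, s3} --c--> {s0, s1, s2, s3}  [seen]
Reachable DFA states: {s0, s1}, {s0, s1, s2, s3}, {s1, s2, s3}.
Accepting DFA states (contain an NFA accepting state): {s0, s1}, {s0, s1, s2, s3}, {s1, s2, s3}.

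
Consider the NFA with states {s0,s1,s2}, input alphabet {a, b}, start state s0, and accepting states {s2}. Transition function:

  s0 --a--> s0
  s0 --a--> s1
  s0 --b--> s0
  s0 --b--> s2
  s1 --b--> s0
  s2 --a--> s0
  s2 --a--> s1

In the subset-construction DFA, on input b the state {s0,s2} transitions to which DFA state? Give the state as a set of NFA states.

δ(s0,b) = {s0,s2}; δ(s2,b) = ∅.
Union: {s0,s2}.

{s0,s2}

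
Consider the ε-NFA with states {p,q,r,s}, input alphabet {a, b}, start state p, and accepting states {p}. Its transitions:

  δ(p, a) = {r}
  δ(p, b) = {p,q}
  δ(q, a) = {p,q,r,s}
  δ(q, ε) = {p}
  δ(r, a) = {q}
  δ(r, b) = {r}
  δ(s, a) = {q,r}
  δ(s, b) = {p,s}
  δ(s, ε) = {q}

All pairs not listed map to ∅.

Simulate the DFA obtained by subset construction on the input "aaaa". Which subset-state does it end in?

Start: {p}.
δ(p,a) = {r}.
Union: {r}.
After a: {r}.
δ(r,a) = {q}.
Union: {q}.
ε-closure gives {p,q}.
After a: {p,q}.
δ(p,a) = {r}; δ(q,a) = {p,q,r,s}.
Union: {p,q,r,s}.
After a: {p,q,r,s}.
δ(p,a) = {r}; δ(q,a) = {p,q,r,s}; δ(r,a) = {q}; δ(s,a) = {q,r}.
Union: {p,q,r,s}.
After a: {p,q,r,s}.

{p,q,r,s}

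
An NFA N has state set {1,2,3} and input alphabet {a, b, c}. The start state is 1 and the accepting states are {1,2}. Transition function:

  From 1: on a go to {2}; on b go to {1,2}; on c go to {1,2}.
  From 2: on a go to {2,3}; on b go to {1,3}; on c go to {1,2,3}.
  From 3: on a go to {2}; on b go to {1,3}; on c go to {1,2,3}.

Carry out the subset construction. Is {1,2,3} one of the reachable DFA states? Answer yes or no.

Start state of the DFA: {1}.
{1} --a--> {2}  [new]
{1} --b--> {1,2}  [new]
{1} --c--> {1,2}  [seen]
{2} --a--> {2,3}  [new]
{2} --b--> {1,3}  [new]
{2} --c--> {1,2,3}  [new]
{1,2} --a--> {2,3}  [seen]
{1,2} --b--> {1,2,3}  [seen]
{1,2} --c--> {1,2,3}  [seen]
{2,3} --a--> {2,3}  [seen]
{2,3} --b--> {1,3}  [seen]
{2,3} --c--> {1,2,3}  [seen]
{1,3} --a--> {2}  [seen]
{1,3} --b--> {1,2,3}  [seen]
{1,3} --c--> {1,2,3}  [seen]
{1,2,3} --a--> {2,3}  [seen]
{1,2,3} --b--> {1,2,3}  [seen]
{1,2,3} --c--> {1,2,3}  [seen]
Reachable DFA states: {1}, {2}, {1,2}, {2,3}, {1,3}, {1,2,3}.
{1,2,3} is among them.

yes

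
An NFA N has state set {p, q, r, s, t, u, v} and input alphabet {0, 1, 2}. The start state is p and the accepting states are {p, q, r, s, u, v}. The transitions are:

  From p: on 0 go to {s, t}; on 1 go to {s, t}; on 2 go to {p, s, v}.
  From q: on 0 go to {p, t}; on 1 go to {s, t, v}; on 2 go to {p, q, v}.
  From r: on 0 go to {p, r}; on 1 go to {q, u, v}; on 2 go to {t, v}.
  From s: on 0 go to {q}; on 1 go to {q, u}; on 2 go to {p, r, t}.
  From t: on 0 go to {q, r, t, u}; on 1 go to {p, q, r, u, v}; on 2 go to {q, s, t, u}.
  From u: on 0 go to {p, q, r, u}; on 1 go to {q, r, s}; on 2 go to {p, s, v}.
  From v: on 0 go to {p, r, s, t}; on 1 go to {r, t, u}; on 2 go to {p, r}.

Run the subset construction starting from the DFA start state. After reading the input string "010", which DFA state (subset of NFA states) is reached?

Start: {p}.
δ(p,0) = {s, t}.
Union: {s, t}.
After 0: {s, t}.
δ(s,1) = {q, u}; δ(t,1) = {p, q, r, u, v}.
Union: {p, q, r, u, v}.
After 1: {p, q, r, u, v}.
δ(p,0) = {s, t}; δ(q,0) = {p, t}; δ(r,0) = {p, r}; δ(u,0) = {p, q, r, u}; δ(v,0) = {p, r, s, t}.
Union: {p, q, r, s, t, u}.
After 0: {p, q, r, s, t, u}.

{p, q, r, s, t, u}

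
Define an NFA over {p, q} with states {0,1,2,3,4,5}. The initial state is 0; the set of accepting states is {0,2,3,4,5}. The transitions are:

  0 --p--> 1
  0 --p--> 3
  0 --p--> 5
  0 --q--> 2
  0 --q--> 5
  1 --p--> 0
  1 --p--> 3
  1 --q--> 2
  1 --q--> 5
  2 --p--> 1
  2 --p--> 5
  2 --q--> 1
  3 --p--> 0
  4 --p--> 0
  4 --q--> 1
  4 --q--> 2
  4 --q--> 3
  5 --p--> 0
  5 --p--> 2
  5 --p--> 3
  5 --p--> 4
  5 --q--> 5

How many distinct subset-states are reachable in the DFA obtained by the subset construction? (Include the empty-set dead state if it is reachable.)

Start state of the DFA: {0}.
{0} --p--> {1,3,5}  [new]
{0} --q--> {2,5}  [new]
{1,3,5} --p--> {0,2,3,4}  [new]
{1,3,5} --q--> {2,5}  [seen]
{2,5} --p--> {0,1,2,3,4,5}  [new]
{2,5} --q--> {1,5}  [new]
{0,2,3,4} --p--> {0,1,3,5}  [new]
{0,2,3,4} --q--> {1,2,3,5}  [new]
{0,1,2,3,4,5} --p--> {0,1,2,3,4,5}  [seen]
{0,1,2,3,4,5} --q--> {1,2,3,5}  [seen]
{1,5} --p--> {0,2,3,4}  [seen]
{1,5} --q--> {2,5}  [seen]
{0,1,3,5} --p--> {0,1,2,3,4,5}  [seen]
{0,1,3,5} --q--> {2,5}  [seen]
{1,2,3,5} --p--> {0,1,2,3,4,5}  [seen]
{1,2,3,5} --q--> {1,2,5}  [new]
{1,2,5} --p--> {0,1,2,3,4,5}  [seen]
{1,2,5} --q--> {1,2,5}  [seen]
Reachable DFA states: {0}, {1,3,5}, {2,5}, {0,2,3,4}, {0,1,2,3,4,5}, {1,5}, {0,1,3,5}, {1,2,3,5}, {1,2,5}.

9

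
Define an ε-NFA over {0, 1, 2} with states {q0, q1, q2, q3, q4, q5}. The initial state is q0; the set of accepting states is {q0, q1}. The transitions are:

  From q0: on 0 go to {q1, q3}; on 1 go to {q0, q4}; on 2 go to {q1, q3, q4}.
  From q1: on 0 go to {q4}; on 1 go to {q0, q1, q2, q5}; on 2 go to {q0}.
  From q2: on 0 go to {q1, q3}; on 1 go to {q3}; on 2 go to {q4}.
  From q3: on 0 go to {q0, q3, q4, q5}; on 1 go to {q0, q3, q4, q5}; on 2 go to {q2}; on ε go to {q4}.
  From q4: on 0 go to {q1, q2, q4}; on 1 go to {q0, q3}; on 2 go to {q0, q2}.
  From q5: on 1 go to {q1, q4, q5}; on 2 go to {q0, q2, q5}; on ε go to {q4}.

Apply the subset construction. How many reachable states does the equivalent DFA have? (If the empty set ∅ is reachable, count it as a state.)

11

Start state of the DFA: {q0} (ε-closure of the NFA start).
{q0} --0--> {q1, q3, q4}  [new]
{q0} --1--> {q0, q4}  [new]
{q0} --2--> {q1, q3, q4}  [seen]
{q1, q3, q4} --0--> {q0, q1, q2, q3, q4, q5}  [new]
{q1, q3, q4} --1--> {q0, q1, q2, q3, q4, q5}  [seen]
{q1, q3, q4} --2--> {q0, q2}  [new]
{q0, q4} --0--> {q1, q2, q3, q4}  [new]
{q0, q4} --1--> {q0, q3, q4}  [new]
{q0, q4} --2--> {q0, q1, q2, q3, q4}  [new]
{q0, q1, q2, q3, q4, q5} --0--> {q0, q1, q2, q3, q4, q5}  [seen]
{q0, q1, q2, q3, q4, q5} --1--> {q0, q1, q2, q3, q4, q5}  [seen]
{q0, q1, q2, q3, q4, q5} --2--> {q0, q1, q2, q3, q4, q5}  [seen]
{q0, q2} --0--> {q1, q3, q4}  [seen]
{q0, q2} --1--> {q0, q3, q4}  [seen]
{q0, q2} --2--> {q1, q3, q4}  [seen]
{q1, q2, q3, q4} --0--> {q0, q1, q2, q3, q4, q5}  [seen]
{q1, q2, q3, q4} --1--> {q0, q1, q2, q3, q4, q5}  [seen]
{q1, q2, q3, q4} --2--> {q0, q2, q4}  [new]
{q0, q3, q4} --0--> {q0, q1, q2, q3, q4, q5}  [seen]
{q0, q3, q4} --1--> {q0, q3, q4, q5}  [new]
{q0, q3, q4} --2--> {q0, q1, q2, q3, q4}  [seen]
{q0, q1, q2, q3, q4} --0--> {q0, q1, q2, q3, q4, q5}  [seen]
{q0, q1, q2, q3, q4} --1--> {q0, q1, q2, q3, q4, q5}  [seen]
{q0, q1, q2, q3, q4} --2--> {q0, q1, q2, q3, q4}  [seen]
{q0, q2, q4} --0--> {q1, q2, q3, q4}  [seen]
{q0, q2, q4} --1--> {q0, q3, q4}  [seen]
{q0, q2, q4} --2--> {q0, q1, q2, q3, q4}  [seen]
{q0, q3, q4, q5} --0--> {q0, q1, q2, q3, q4, q5}  [seen]
{q0, q3, q4, q5} --1--> {q0, q1, q3, q4, q5}  [new]
{q0, q3, q4, q5} --2--> {q0, q1, q2, q3, q4, q5}  [seen]
{q0, q1, q3, q4, q5} --0--> {q0, q1, q2, q3, q4, q5}  [seen]
{q0, q1, q3, q4, q5} --1--> {q0, q1, q2, q3, q4, q5}  [seen]
{q0, q1, q3, q4, q5} --2--> {q0, q1, q2, q3, q4, q5}  [seen]
Reachable DFA states: {q0}, {q1, q3, q4}, {q0, q4}, {q0, q1, q2, q3, q4, q5}, {q0, q2}, {q1, q2, q3, q4}, {q0, q3, q4}, {q0, q1, q2, q3, q4}, {q0, q2, q4}, {q0, q3, q4, q5}, {q0, q1, q3, q4, q5}.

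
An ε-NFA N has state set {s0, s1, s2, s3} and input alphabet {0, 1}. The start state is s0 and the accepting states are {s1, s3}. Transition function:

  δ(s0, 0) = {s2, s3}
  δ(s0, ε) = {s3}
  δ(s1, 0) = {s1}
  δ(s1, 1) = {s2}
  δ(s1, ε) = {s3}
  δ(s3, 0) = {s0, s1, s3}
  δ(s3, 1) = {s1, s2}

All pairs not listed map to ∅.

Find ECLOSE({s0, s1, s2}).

Begin with {s0, s1, s2}.
s0 →ε {s3}; add s3.
ε-closure = {s0, s1, s2, s3}.

{s0, s1, s2, s3}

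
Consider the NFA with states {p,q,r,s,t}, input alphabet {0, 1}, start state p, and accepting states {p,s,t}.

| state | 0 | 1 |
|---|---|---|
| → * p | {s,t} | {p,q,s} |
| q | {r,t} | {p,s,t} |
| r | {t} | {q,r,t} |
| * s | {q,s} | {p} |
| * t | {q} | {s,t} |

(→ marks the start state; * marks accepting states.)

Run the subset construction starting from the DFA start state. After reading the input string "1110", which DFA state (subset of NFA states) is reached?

Start: {p}.
δ(p,1) = {p,q,s}.
Union: {p,q,s}.
After 1: {p,q,s}.
δ(p,1) = {p,q,s}; δ(q,1) = {p,s,t}; δ(s,1) = {p}.
Union: {p,q,s,t}.
After 1: {p,q,s,t}.
δ(p,1) = {p,q,s}; δ(q,1) = {p,s,t}; δ(s,1) = {p}; δ(t,1) = {s,t}.
Union: {p,q,s,t}.
After 1: {p,q,s,t}.
δ(p,0) = {s,t}; δ(q,0) = {r,t}; δ(s,0) = {q,s}; δ(t,0) = {q}.
Union: {q,r,s,t}.
After 0: {q,r,s,t}.

{q,r,s,t}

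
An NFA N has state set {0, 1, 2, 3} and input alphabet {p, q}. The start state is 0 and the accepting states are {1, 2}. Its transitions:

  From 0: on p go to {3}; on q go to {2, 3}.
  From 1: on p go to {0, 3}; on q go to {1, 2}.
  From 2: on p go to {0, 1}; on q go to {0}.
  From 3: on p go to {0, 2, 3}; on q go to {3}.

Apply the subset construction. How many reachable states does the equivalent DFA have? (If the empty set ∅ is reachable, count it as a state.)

Start state of the DFA: {0}.
{0} --p--> {3}  [new]
{0} --q--> {2, 3}  [new]
{3} --p--> {0, 2, 3}  [new]
{3} --q--> {3}  [seen]
{2, 3} --p--> {0, 1, 2, 3}  [new]
{2, 3} --q--> {0, 3}  [new]
{0, 2, 3} --p--> {0, 1, 2, 3}  [seen]
{0, 2, 3} --q--> {0, 2, 3}  [seen]
{0, 1, 2, 3} --p--> {0, 1, 2, 3}  [seen]
{0, 1, 2, 3} --q--> {0, 1, 2, 3}  [seen]
{0, 3} --p--> {0, 2, 3}  [seen]
{0, 3} --q--> {2, 3}  [seen]
Reachable DFA states: {0}, {3}, {2, 3}, {0, 2, 3}, {0, 1, 2, 3}, {0, 3}.

6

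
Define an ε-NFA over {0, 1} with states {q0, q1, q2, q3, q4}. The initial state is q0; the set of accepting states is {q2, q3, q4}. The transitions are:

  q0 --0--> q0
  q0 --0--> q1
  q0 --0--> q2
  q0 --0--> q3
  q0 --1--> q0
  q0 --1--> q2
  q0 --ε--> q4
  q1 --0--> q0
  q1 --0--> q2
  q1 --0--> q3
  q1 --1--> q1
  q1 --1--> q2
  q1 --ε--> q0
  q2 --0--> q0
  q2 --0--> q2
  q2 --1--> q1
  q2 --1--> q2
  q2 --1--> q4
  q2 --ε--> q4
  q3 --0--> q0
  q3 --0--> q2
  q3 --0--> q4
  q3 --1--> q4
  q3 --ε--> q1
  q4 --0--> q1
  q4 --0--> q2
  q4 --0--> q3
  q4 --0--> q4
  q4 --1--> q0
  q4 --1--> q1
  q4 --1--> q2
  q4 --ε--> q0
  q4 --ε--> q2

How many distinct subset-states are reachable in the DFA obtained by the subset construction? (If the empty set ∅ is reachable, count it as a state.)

Start state of the DFA: {q0, q2, q4} (ε-closure of the NFA start).
{q0, q2, q4} --0--> {q0, q1, q2, q3, q4}  [new]
{q0, q2, q4} --1--> {q0, q1, q2, q4}  [new]
{q0, q1, q2, q3, q4} --0--> {q0, q1, q2, q3, q4}  [seen]
{q0, q1, q2, q3, q4} --1--> {q0, q1, q2, q4}  [seen]
{q0, q1, q2, q4} --0--> {q0, q1, q2, q3, q4}  [seen]
{q0, q1, q2, q4} --1--> {q0, q1, q2, q4}  [seen]
Reachable DFA states: {q0, q2, q4}, {q0, q1, q2, q3, q4}, {q0, q1, q2, q4}.

3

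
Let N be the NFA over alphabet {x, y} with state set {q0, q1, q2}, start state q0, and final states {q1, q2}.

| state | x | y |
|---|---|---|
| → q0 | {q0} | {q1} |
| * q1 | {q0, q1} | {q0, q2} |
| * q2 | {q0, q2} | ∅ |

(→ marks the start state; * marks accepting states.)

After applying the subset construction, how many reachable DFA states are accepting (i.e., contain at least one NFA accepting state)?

4

Start state of the DFA: {q0}.
{q0} --x--> {q0}  [seen]
{q0} --y--> {q1}  [new]
{q1} --x--> {q0, q1}  [new]
{q1} --y--> {q0, q2}  [new]
{q0, q1} --x--> {q0, q1}  [seen]
{q0, q1} --y--> {q0, q1, q2}  [new]
{q0, q2} --x--> {q0, q2}  [seen]
{q0, q2} --y--> {q1}  [seen]
{q0, q1, q2} --x--> {q0, q1, q2}  [seen]
{q0, q1, q2} --y--> {q0, q1, q2}  [seen]
Reachable DFA states: {q0}, {q1}, {q0, q1}, {q0, q2}, {q0, q1, q2}.
Accepting DFA states (contain an NFA accepting state): {q1}, {q0, q1}, {q0, q2}, {q0, q1, q2}.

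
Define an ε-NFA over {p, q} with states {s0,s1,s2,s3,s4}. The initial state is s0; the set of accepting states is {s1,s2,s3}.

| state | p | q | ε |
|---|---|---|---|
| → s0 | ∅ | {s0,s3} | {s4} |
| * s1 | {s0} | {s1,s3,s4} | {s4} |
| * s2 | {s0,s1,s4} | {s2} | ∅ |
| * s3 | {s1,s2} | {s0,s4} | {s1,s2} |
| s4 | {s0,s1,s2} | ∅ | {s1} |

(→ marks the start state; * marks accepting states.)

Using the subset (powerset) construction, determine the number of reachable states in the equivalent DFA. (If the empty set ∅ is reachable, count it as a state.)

3

Start state of the DFA: {s0,s1,s4} (ε-closure of the NFA start).
{s0,s1,s4} --p--> {s0,s1,s2,s4}  [new]
{s0,s1,s4} --q--> {s0,s1,s2,s3,s4}  [new]
{s0,s1,s2,s4} --p--> {s0,s1,s2,s4}  [seen]
{s0,s1,s2,s4} --q--> {s0,s1,s2,s3,s4}  [seen]
{s0,s1,s2,s3,s4} --p--> {s0,s1,s2,s4}  [seen]
{s0,s1,s2,s3,s4} --q--> {s0,s1,s2,s3,s4}  [seen]
Reachable DFA states: {s0,s1,s4}, {s0,s1,s2,s4}, {s0,s1,s2,s3,s4}.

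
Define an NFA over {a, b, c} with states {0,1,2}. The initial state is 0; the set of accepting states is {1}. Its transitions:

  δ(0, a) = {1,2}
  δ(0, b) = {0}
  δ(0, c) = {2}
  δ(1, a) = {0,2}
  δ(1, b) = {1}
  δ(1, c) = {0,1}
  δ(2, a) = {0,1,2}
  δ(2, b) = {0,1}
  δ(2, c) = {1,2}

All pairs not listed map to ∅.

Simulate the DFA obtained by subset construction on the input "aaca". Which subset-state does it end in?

{0,1,2}

Start: {0}.
δ(0,a) = {1,2}.
Union: {1,2}.
After a: {1,2}.
δ(1,a) = {0,2}; δ(2,a) = {0,1,2}.
Union: {0,1,2}.
After a: {0,1,2}.
δ(0,c) = {2}; δ(1,c) = {0,1}; δ(2,c) = {1,2}.
Union: {0,1,2}.
After c: {0,1,2}.
δ(0,a) = {1,2}; δ(1,a) = {0,2}; δ(2,a) = {0,1,2}.
Union: {0,1,2}.
After a: {0,1,2}.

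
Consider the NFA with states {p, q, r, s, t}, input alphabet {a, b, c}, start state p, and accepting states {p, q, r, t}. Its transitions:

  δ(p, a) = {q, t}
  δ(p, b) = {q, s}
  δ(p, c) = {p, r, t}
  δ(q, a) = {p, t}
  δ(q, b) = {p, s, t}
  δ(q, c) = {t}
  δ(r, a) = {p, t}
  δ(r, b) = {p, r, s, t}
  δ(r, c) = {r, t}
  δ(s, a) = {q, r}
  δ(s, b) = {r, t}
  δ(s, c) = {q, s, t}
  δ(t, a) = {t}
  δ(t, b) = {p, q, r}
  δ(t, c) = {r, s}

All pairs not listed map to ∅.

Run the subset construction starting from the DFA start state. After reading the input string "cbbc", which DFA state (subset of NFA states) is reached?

Start: {p}.
δ(p,c) = {p, r, t}.
Union: {p, r, t}.
After c: {p, r, t}.
δ(p,b) = {q, s}; δ(r,b) = {p, r, s, t}; δ(t,b) = {p, q, r}.
Union: {p, q, r, s, t}.
After b: {p, q, r, s, t}.
δ(p,b) = {q, s}; δ(q,b) = {p, s, t}; δ(r,b) = {p, r, s, t}; δ(s,b) = {r, t}; δ(t,b) = {p, q, r}.
Union: {p, q, r, s, t}.
After b: {p, q, r, s, t}.
δ(p,c) = {p, r, t}; δ(q,c) = {t}; δ(r,c) = {r, t}; δ(s,c) = {q, s, t}; δ(t,c) = {r, s}.
Union: {p, q, r, s, t}.
After c: {p, q, r, s, t}.

{p, q, r, s, t}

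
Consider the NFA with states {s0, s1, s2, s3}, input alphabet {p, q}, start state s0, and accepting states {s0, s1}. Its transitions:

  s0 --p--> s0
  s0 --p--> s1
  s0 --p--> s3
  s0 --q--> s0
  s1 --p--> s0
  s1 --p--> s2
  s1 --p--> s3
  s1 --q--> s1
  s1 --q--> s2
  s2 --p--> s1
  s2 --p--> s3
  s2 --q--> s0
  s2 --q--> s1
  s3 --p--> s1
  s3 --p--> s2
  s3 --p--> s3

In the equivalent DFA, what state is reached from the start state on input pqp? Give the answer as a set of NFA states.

Start: {s0}.
δ(s0,p) = {s0, s1, s3}.
Union: {s0, s1, s3}.
After p: {s0, s1, s3}.
δ(s0,q) = {s0}; δ(s1,q) = {s1, s2}; δ(s3,q) = ∅.
Union: {s0, s1, s2}.
After q: {s0, s1, s2}.
δ(s0,p) = {s0, s1, s3}; δ(s1,p) = {s0, s2, s3}; δ(s2,p) = {s1, s3}.
Union: {s0, s1, s2, s3}.
After p: {s0, s1, s2, s3}.

{s0, s1, s2, s3}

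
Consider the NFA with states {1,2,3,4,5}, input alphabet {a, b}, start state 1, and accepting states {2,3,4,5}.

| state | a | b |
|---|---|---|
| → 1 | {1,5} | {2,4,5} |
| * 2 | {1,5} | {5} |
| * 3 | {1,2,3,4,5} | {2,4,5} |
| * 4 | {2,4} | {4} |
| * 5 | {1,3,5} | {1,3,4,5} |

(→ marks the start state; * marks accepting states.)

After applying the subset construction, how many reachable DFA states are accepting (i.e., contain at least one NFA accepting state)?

5

Start state of the DFA: {1}.
{1} --a--> {1,5}  [new]
{1} --b--> {2,4,5}  [new]
{1,5} --a--> {1,3,5}  [new]
{1,5} --b--> {1,2,3,4,5}  [new]
{2,4,5} --a--> {1,2,3,4,5}  [seen]
{2,4,5} --b--> {1,3,4,5}  [new]
{1,3,5} --a--> {1,2,3,4,5}  [seen]
{1,3,5} --b--> {1,2,3,4,5}  [seen]
{1,2,3,4,5} --a--> {1,2,3,4,5}  [seen]
{1,2,3,4,5} --b--> {1,2,3,4,5}  [seen]
{1,3,4,5} --a--> {1,2,3,4,5}  [seen]
{1,3,4,5} --b--> {1,2,3,4,5}  [seen]
Reachable DFA states: {1}, {1,5}, {2,4,5}, {1,3,5}, {1,2,3,4,5}, {1,3,4,5}.
Accepting DFA states (contain an NFA accepting state): {1,5}, {2,4,5}, {1,3,5}, {1,2,3,4,5}, {1,3,4,5}.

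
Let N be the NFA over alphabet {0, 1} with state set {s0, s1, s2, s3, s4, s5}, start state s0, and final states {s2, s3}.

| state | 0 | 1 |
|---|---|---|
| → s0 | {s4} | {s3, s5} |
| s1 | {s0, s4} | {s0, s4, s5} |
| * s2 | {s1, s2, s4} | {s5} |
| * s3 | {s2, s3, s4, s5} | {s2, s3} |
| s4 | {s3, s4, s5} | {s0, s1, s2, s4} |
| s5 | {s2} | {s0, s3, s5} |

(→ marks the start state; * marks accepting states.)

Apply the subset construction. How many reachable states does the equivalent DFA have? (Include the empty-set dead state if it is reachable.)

Start state of the DFA: {s0}.
{s0} --0--> {s4}  [new]
{s0} --1--> {s3, s5}  [new]
{s4} --0--> {s3, s4, s5}  [new]
{s4} --1--> {s0, s1, s2, s4}  [new]
{s3, s5} --0--> {s2, s3, s4, s5}  [new]
{s3, s5} --1--> {s0, s2, s3, s5}  [new]
{s3, s4, s5} --0--> {s2, s3, s4, s5}  [seen]
{s3, s4, s5} --1--> {s0, s1, s2, s3, s4, s5}  [new]
{s0, s1, s2, s4} --0--> {s0, s1, s2, s3, s4, s5}  [seen]
{s0, s1, s2, s4} --1--> {s0, s1, s2, s3, s4, s5}  [seen]
{s2, s3, s4, s5} --0--> {s1, s2, s3, s4, s5}  [new]
{s2, s3, s4, s5} --1--> {s0, s1, s2, s3, s4, s5}  [seen]
{s0, s2, s3, s5} --0--> {s1, s2, s3, s4, s5}  [seen]
{s0, s2, s3, s5} --1--> {s0, s2, s3, s5}  [seen]
{s0, s1, s2, s3, s4, s5} --0--> {s0, s1, s2, s3, s4, s5}  [seen]
{s0, s1, s2, s3, s4, s5} --1--> {s0, s1, s2, s3, s4, s5}  [seen]
{s1, s2, s3, s4, s5} --0--> {s0, s1, s2, s3, s4, s5}  [seen]
{s1, s2, s3, s4, s5} --1--> {s0, s1, s2, s3, s4, s5}  [seen]
Reachable DFA states: {s0}, {s4}, {s3, s5}, {s3, s4, s5}, {s0, s1, s2, s4}, {s2, s3, s4, s5}, {s0, s2, s3, s5}, {s0, s1, s2, s3, s4, s5}, {s1, s2, s3, s4, s5}.

9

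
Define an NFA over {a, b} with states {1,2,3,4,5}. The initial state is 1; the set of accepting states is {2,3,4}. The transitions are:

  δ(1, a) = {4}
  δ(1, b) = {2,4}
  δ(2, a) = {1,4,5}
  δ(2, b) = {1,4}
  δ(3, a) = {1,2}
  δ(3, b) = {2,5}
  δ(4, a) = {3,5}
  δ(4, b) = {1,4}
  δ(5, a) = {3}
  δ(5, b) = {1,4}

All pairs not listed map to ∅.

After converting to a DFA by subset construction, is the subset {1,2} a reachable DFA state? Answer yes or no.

no

Start state of the DFA: {1}.
{1} --a--> {4}  [new]
{1} --b--> {2,4}  [new]
{4} --a--> {3,5}  [new]
{4} --b--> {1,4}  [new]
{2,4} --a--> {1,3,4,5}  [new]
{2,4} --b--> {1,4}  [seen]
{3,5} --a--> {1,2,3}  [new]
{3,5} --b--> {1,2,4,5}  [new]
{1,4} --a--> {3,4,5}  [new]
{1,4} --b--> {1,2,4}  [new]
{1,3,4,5} --a--> {1,2,3,4,5}  [new]
{1,3,4,5} --b--> {1,2,4,5}  [seen]
{1,2,3} --a--> {1,2,4,5}  [seen]
{1,2,3} --b--> {1,2,4,5}  [seen]
{1,2,4,5} --a--> {1,3,4,5}  [seen]
{1,2,4,5} --b--> {1,2,4}  [seen]
{3,4,5} --a--> {1,2,3,5}  [new]
{3,4,5} --b--> {1,2,4,5}  [seen]
{1,2,4} --a--> {1,3,4,5}  [seen]
{1,2,4} --b--> {1,2,4}  [seen]
{1,2,3,4,5} --a--> {1,2,3,4,5}  [seen]
{1,2,3,4,5} --b--> {1,2,4,5}  [seen]
{1,2,3,5} --a--> {1,2,3,4,5}  [seen]
{1,2,3,5} --b--> {1,2,4,5}  [seen]
Reachable DFA states: {1}, {4}, {2,4}, {3,5}, {1,4}, {1,3,4,5}, {1,2,3}, {1,2,4,5}, {3,4,5}, {1,2,4}, {1,2,3,4,5}, {1,2,3,5}.
{1,2} is not among them.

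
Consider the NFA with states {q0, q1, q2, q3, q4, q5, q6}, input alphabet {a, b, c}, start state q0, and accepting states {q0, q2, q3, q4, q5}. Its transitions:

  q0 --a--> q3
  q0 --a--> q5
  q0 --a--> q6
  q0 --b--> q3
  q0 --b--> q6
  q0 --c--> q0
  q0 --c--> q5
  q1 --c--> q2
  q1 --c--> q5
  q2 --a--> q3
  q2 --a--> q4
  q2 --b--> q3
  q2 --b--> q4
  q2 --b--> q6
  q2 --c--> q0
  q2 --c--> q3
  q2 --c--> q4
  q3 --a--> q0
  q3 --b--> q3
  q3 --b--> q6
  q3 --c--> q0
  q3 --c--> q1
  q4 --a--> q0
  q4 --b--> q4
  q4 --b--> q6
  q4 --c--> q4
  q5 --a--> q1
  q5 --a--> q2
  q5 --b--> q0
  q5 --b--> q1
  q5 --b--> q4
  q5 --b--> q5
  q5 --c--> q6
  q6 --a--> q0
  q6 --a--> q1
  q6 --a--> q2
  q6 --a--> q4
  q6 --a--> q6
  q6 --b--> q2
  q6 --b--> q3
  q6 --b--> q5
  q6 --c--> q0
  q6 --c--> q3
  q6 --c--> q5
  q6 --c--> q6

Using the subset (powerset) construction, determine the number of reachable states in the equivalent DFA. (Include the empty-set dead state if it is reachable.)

16

Start state of the DFA: {q0}.
{q0} --a--> {q3, q5, q6}  [new]
{q0} --b--> {q3, q6}  [new]
{q0} --c--> {q0, q5}  [new]
{q3, q5, q6} --a--> {q0, q1, q2, q4, q6}  [new]
{q3, q5, q6} --b--> {q0, q1, q2, q3, q4, q5, q6}  [new]
{q3, q5, q6} --c--> {q0, q1, q3, q5, q6}  [new]
{q3, q6} --a--> {q0, q1, q2, q4, q6}  [seen]
{q3, q6} --b--> {q2, q3, q5, q6}  [new]
{q3, q6} --c--> {q0, q1, q3, q5, q6}  [seen]
{q0, q5} --a--> {q1, q2, q3, q5, q6}  [new]
{q0, q5} --b--> {q0, q1, q3, q4, q5, q6}  [new]
{q0, q5} --c--> {q0, q5, q6}  [new]
{q0, q1, q2, q4, q6} --a--> {q0, q1, q2, q3, q4, q5, q6}  [seen]
{q0, q1, q2, q4, q6} --b--> {q2, q3, q4, q5, q6}  [new]
{q0, q1, q2, q4, q6} --c--> {q0, q2, q3, q4, q5, q6}  [new]
{q0, q1, q2, q3, q4, q5, q6} --a--> {q0, q1, q2, q3, q4, q5, q6}  [seen]
{q0, q1, q2, q3, q4, q5, q6} --b--> {q0, q1, q2, q3, q4, q5, q6}  [seen]
{q0, q1, q2, q3, q4, q5, q6} --c--> {q0, q1, q2, q3, q4, q5, q6}  [seen]
{q0, q1, q3, q5, q6} --a--> {q0, q1, q2, q3, q4, q5, q6}  [seen]
{q0, q1, q3, q5, q6} --b--> {q0, q1, q2, q3, q4, q5, q6}  [seen]
{q0, q1, q3, q5, q6} --c--> {q0, q1, q2, q3, q5, q6}  [new]
{q2, q3, q5, q6} --a--> {q0, q1, q2, q3, q4, q6}  [new]
{q2, q3, q5, q6} --b--> {q0, q1, q2, q3, q4, q5, q6}  [seen]
{q2, q3, q5, q6} --c--> {q0, q1, q3, q4, q5, q6}  [seen]
{q1, q2, q3, q5, q6} --a--> {q0, q1, q2, q3, q4, q6}  [seen]
{q1, q2, q3, q5, q6} --b--> {q0, q1, q2, q3, q4, q5, q6}  [seen]
{q1, q2, q3, q5, q6} --c--> {q0, q1, q2, q3, q4, q5, q6}  [seen]
{q0, q1, q3, q4, q5, q6} --a--> {q0, q1, q2, q3, q4, q5, q6}  [seen]
{q0, q1, q3, q4, q5, q6} --b--> {q0, q1, q2, q3, q4, q5, q6}  [seen]
{q0, q1, q3, q4, q5, q6} --c--> {q0, q1, q2, q3, q4, q5, q6}  [seen]
{q0, q5, q6} --a--> {q0, q1, q2, q3, q4, q5, q6}  [seen]
{q0, q5, q6} --b--> {q0, q1, q2, q3, q4, q5, q6}  [seen]
{q0, q5, q6} --c--> {q0, q3, q5, q6}  [new]
{q2, q3, q4, q5, q6} --a--> {q0, q1, q2, q3, q4, q6}  [seen]
{q2, q3, q4, q5, q6} --b--> {q0, q1, q2, q3, q4, q5, q6}  [seen]
{q2, q3, q4, q5, q6} --c--> {q0, q1, q3, q4, q5, q6}  [seen]
{q0, q2, q3, q4, q5, q6} --a--> {q0, q1, q2, q3, q4, q5, q6}  [seen]
{q0, q2, q3, q4, q5, q6} --b--> {q0, q1, q2, q3, q4, q5, q6}  [seen]
{q0, q2, q3, q4, q5, q6} --c--> {q0, q1, q3, q4, q5, q6}  [seen]
{q0, q1, q2, q3, q5, q6} --a--> {q0, q1, q2, q3, q4, q5, q6}  [seen]
{q0, q1, q2, q3, q5, q6} --b--> {q0, q1, q2, q3, q4, q5, q6}  [seen]
{q0, q1, q2, q3, q5, q6} --c--> {q0, q1, q2, q3, q4, q5, q6}  [seen]
{q0, q1, q2, q3, q4, q6} --a--> {q0, q1, q2, q3, q4, q5, q6}  [seen]
{q0, q1, q2, q3, q4, q6} --b--> {q2, q3, q4, q5, q6}  [seen]
{q0, q1, q2, q3, q4, q6} --c--> {q0, q1, q2, q3, q4, q5, q6}  [seen]
{q0, q3, q5, q6} --a--> {q0, q1, q2, q3, q4, q5, q6}  [seen]
{q0, q3, q5, q6} --b--> {q0, q1, q2, q3, q4, q5, q6}  [seen]
{q0, q3, q5, q6} --c--> {q0, q1, q3, q5, q6}  [seen]
Reachable DFA states: {q0}, {q3, q5, q6}, {q3, q6}, {q0, q5}, {q0, q1, q2, q4, q6}, {q0, q1, q2, q3, q4, q5, q6}, {q0, q1, q3, q5, q6}, {q2, q3, q5, q6}, {q1, q2, q3, q5, q6}, {q0, q1, q3, q4, q5, q6}, {q0, q5, q6}, {q2, q3, q4, q5, q6}, {q0, q2, q3, q4, q5, q6}, {q0, q1, q2, q3, q5, q6}, {q0, q1, q2, q3, q4, q6}, {q0, q3, q5, q6}.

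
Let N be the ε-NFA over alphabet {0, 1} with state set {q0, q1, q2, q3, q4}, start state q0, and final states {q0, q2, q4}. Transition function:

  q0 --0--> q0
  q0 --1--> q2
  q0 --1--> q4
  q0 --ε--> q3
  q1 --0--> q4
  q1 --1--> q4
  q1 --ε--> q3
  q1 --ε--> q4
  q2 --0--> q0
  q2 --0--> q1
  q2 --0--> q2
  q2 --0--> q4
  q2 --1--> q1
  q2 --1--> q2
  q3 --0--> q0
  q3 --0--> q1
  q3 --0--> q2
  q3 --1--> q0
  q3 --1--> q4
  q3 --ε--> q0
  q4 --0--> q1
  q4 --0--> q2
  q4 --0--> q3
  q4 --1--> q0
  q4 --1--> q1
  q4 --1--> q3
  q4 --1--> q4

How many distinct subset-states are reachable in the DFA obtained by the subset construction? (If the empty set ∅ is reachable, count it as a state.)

3

Start state of the DFA: {q0, q3} (ε-closure of the NFA start).
{q0, q3} --0--> {q0, q1, q2, q3, q4}  [new]
{q0, q3} --1--> {q0, q2, q3, q4}  [new]
{q0, q1, q2, q3, q4} --0--> {q0, q1, q2, q3, q4}  [seen]
{q0, q1, q2, q3, q4} --1--> {q0, q1, q2, q3, q4}  [seen]
{q0, q2, q3, q4} --0--> {q0, q1, q2, q3, q4}  [seen]
{q0, q2, q3, q4} --1--> {q0, q1, q2, q3, q4}  [seen]
Reachable DFA states: {q0, q3}, {q0, q1, q2, q3, q4}, {q0, q2, q3, q4}.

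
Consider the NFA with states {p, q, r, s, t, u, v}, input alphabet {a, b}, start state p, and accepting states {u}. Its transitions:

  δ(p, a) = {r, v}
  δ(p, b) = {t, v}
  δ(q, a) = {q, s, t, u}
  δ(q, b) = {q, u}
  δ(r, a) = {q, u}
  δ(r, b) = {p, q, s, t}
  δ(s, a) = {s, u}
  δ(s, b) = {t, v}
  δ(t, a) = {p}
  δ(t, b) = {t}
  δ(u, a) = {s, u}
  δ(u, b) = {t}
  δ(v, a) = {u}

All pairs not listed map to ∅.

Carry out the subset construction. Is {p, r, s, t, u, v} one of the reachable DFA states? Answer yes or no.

Start state of the DFA: {p}.
{p} --a--> {r, v}  [new]
{p} --b--> {t, v}  [new]
{r, v} --a--> {q, u}  [new]
{r, v} --b--> {p, q, s, t}  [new]
{t, v} --a--> {p, u}  [new]
{t, v} --b--> {t}  [new]
{q, u} --a--> {q, s, t, u}  [new]
{q, u} --b--> {q, t, u}  [new]
{p, q, s, t} --a--> {p, q, r, s, t, u, v}  [new]
{p, q, s, t} --b--> {q, t, u, v}  [new]
{p, u} --a--> {r, s, u, v}  [new]
{p, u} --b--> {t, v}  [seen]
{t} --a--> {p}  [seen]
{t} --b--> {t}  [seen]
{q, s, t, u} --a--> {p, q, s, t, u}  [new]
{q, s, t, u} --b--> {q, t, u, v}  [seen]
{q, t, u} --a--> {p, q, s, t, u}  [seen]
{q, t, u} --b--> {q, t, u}  [seen]
{p, q, r, s, t, u, v} --a--> {p, q, r, s, t, u, v}  [seen]
{p, q, r, s, t, u, v} --b--> {p, q, s, t, u, v}  [new]
{q, t, u, v} --a--> {p, q, s, t, u}  [seen]
{q, t, u, v} --b--> {q, t, u}  [seen]
{r, s, u, v} --a--> {q, s, u}  [new]
{r, s, u, v} --b--> {p, q, s, t, v}  [new]
{p, q, s, t, u} --a--> {p, q, r, s, t, u, v}  [seen]
{p, q, s, t, u} --b--> {q, t, u, v}  [seen]
{p, q, s, t, u, v} --a--> {p, q, r, s, t, u, v}  [seen]
{p, q, s, t, u, v} --b--> {q, t, u, v}  [seen]
{q, s, u} --a--> {q, s, t, u}  [seen]
{q, s, u} --b--> {q, t, u, v}  [seen]
{p, q, s, t, v} --a--> {p, q, r, s, t, u, v}  [seen]
{p, q, s, t, v} --b--> {q, t, u, v}  [seen]
Reachable DFA states: {p}, {r, v}, {t, v}, {q, u}, {p, q, s, t}, {p, u}, {t}, {q, s, t, u}, {q, t, u}, {p, q, r, s, t, u, v}, {q, t, u, v}, {r, s, u, v}, {p, q, s, t, u}, {p, q, s, t, u, v}, {q, s, u}, {p, q, s, t, v}.
{p, r, s, t, u, v} is not among them.

no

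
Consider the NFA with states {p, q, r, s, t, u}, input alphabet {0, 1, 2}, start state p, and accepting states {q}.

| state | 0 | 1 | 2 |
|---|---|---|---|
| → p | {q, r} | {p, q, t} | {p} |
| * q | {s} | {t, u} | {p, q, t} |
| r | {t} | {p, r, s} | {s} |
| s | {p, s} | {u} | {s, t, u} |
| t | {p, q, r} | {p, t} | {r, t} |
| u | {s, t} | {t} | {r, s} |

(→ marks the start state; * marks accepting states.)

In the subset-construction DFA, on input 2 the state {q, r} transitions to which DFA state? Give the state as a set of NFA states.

{p, q, s, t}

δ(q,2) = {p, q, t}; δ(r,2) = {s}.
Union: {p, q, s, t}.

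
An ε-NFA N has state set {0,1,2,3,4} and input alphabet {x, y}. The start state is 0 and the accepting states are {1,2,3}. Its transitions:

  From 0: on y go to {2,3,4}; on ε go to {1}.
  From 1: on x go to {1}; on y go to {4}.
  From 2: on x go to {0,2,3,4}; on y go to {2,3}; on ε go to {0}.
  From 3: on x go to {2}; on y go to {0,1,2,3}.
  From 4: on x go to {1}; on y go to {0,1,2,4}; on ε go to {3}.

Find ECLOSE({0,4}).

Begin with {0,4}.
0 →ε {1}; add 1.
4 →ε {3}; add 3.
ε-closure = {0,1,3,4}.

{0,1,3,4}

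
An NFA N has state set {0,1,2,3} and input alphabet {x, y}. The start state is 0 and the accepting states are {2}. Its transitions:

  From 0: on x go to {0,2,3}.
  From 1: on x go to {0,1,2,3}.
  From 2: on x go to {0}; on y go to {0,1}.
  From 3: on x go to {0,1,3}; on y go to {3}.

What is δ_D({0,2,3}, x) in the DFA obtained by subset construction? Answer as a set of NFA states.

δ(0,x) = {0,2,3}; δ(2,x) = {0}; δ(3,x) = {0,1,3}.
Union: {0,1,2,3}.

{0,1,2,3}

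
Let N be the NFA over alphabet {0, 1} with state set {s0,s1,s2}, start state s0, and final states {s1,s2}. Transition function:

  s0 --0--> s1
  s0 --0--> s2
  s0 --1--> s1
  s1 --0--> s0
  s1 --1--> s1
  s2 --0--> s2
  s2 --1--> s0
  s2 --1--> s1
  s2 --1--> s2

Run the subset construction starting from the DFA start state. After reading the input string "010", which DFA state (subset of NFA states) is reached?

{s0,s1,s2}

Start: {s0}.
δ(s0,0) = {s1,s2}.
Union: {s1,s2}.
After 0: {s1,s2}.
δ(s1,1) = {s1}; δ(s2,1) = {s0,s1,s2}.
Union: {s0,s1,s2}.
After 1: {s0,s1,s2}.
δ(s0,0) = {s1,s2}; δ(s1,0) = {s0}; δ(s2,0) = {s2}.
Union: {s0,s1,s2}.
After 0: {s0,s1,s2}.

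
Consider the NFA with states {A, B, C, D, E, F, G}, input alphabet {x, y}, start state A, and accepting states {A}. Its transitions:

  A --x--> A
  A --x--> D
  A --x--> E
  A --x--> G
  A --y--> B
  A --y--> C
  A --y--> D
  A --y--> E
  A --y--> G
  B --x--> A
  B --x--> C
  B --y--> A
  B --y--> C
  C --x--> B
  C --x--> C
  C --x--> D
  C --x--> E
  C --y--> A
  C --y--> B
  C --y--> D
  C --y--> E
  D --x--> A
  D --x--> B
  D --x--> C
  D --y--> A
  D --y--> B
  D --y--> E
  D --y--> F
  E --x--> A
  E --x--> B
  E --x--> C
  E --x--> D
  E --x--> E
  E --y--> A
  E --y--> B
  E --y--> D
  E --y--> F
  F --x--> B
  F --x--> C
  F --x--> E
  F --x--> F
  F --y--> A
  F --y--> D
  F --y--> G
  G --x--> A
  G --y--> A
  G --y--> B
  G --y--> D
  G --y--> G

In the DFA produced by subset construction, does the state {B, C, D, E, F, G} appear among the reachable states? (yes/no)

no

Start state of the DFA: {A}.
{A} --x--> {A, D, E, G}  [new]
{A} --y--> {B, C, D, E, G}  [new]
{A, D, E, G} --x--> {A, B, C, D, E, G}  [new]
{A, D, E, G} --y--> {A, B, C, D, E, F, G}  [new]
{B, C, D, E, G} --x--> {A, B, C, D, E}  [new]
{B, C, D, E, G} --y--> {A, B, C, D, E, F, G}  [seen]
{A, B, C, D, E, G} --x--> {A, B, C, D, E, G}  [seen]
{A, B, C, D, E, G} --y--> {A, B, C, D, E, F, G}  [seen]
{A, B, C, D, E, F, G} --x--> {A, B, C, D, E, F, G}  [seen]
{A, B, C, D, E, F, G} --y--> {A, B, C, D, E, F, G}  [seen]
{A, B, C, D, E} --x--> {A, B, C, D, E, G}  [seen]
{A, B, C, D, E} --y--> {A, B, C, D, E, F, G}  [seen]
Reachable DFA states: {A}, {A, D, E, G}, {B, C, D, E, G}, {A, B, C, D, E, G}, {A, B, C, D, E, F, G}, {A, B, C, D, E}.
{B, C, D, E, F, G} is not among them.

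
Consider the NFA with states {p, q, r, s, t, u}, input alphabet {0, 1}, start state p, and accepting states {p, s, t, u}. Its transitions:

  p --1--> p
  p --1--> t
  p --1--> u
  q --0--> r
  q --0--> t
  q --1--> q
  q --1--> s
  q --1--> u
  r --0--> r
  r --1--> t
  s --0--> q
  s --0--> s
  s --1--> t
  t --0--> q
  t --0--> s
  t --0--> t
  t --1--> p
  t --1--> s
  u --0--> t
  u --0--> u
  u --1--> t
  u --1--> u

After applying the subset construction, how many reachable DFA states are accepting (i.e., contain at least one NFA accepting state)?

Start state of the DFA: {p}.
{p} --0--> ∅  [new]
{p} --1--> {p, t, u}  [new]
∅ --0--> ∅  [seen]
∅ --1--> ∅  [seen]
{p, t, u} --0--> {q, s, t, u}  [new]
{p, t, u} --1--> {p, s, t, u}  [new]
{q, s, t, u} --0--> {q, r, s, t, u}  [new]
{q, s, t, u} --1--> {p, q, s, t, u}  [new]
{p, s, t, u} --0--> {q, s, t, u}  [seen]
{p, s, t, u} --1--> {p, s, t, u}  [seen]
{q, r, s, t, u} --0--> {q, r, s, t, u}  [seen]
{q, r, s, t, u} --1--> {p, q, s, t, u}  [seen]
{p, q, s, t, u} --0--> {q, r, s, t, u}  [seen]
{p, q, s, t, u} --1--> {p, q, s, t, u}  [seen]
Reachable DFA states: {p}, ∅, {p, t, u}, {q, s, t, u}, {p, s, t, u}, {q, r, s, t, u}, {p, q, s, t, u}.
Accepting DFA states (contain an NFA accepting state): {p}, {p, t, u}, {q, s, t, u}, {p, s, t, u}, {q, r, s, t, u}, {p, q, s, t, u}.

6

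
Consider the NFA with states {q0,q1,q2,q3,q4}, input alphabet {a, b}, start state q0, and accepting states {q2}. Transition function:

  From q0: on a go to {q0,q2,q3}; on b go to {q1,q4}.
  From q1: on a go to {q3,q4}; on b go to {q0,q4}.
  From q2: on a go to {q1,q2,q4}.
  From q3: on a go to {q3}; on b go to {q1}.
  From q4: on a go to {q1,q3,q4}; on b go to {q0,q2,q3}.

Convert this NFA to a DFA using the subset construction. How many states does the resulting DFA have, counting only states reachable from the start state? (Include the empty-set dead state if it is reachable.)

Start state of the DFA: {q0}.
{q0} --a--> {q0,q2,q3}  [new]
{q0} --b--> {q1,q4}  [new]
{q0,q2,q3} --a--> {q0,q1,q2,q3,q4}  [new]
{q0,q2,q3} --b--> {q1,q4}  [seen]
{q1,q4} --a--> {q1,q3,q4}  [new]
{q1,q4} --b--> {q0,q2,q3,q4}  [new]
{q0,q1,q2,q3,q4} --a--> {q0,q1,q2,q3,q4}  [seen]
{q0,q1,q2,q3,q4} --b--> {q0,q1,q2,q3,q4}  [seen]
{q1,q3,q4} --a--> {q1,q3,q4}  [seen]
{q1,q3,q4} --b--> {q0,q1,q2,q3,q4}  [seen]
{q0,q2,q3,q4} --a--> {q0,q1,q2,q3,q4}  [seen]
{q0,q2,q3,q4} --b--> {q0,q1,q2,q3,q4}  [seen]
Reachable DFA states: {q0}, {q0,q2,q3}, {q1,q4}, {q0,q1,q2,q3,q4}, {q1,q3,q4}, {q0,q2,q3,q4}.

6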